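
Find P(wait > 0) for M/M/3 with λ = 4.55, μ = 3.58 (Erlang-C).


a = λ/μ = 1.2709; ρ = a/3 = 0.4236
P₀ = 0.272310 (from M/M/c formula)
C(c,a) = [a^c/(c!(1−ρ))]·P₀ = [2.05298/(6·0.5764)]·0.272310
= 0.59367·0.272310 = 0.161663

Final: 0.161663


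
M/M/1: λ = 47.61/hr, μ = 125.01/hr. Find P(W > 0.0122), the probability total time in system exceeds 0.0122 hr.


W ~ Exponential(μ−λ) for M/M/1.
μ − λ = 125.01 − 47.61 = 77.4000
P(W > t) = e^{−(μ−λ)t} = e^{−0.9443} = 0.388960

Final: 0.388960


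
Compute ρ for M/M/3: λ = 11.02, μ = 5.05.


ρ = λ/(cμ) = 11.02/(3·5.05) = 11.02/15.15 = 0.7274

Final: 0.7274


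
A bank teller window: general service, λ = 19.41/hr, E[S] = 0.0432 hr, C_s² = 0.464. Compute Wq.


ρ = λ·E[S] = 19.41·0.0432 = 0.8385
E[S²] = E[S]²(1+C_s²) = 0.0432²·(1+0.464) = 0.002732
Wq = λ·E[S²]/(2(1−ρ)) = 19.41·0.002732/(2·0.1615) = 0.16420 hr

Final: 0.16420 hr


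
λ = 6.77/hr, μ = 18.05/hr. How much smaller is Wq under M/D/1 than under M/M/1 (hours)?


ρ = 6.77/18.05 = 0.3751
Wq(M/M/1) = ρ/(μ−λ) = 0.3751/11.28 = 0.03325 hr
Wq(M/D/1) = ρ/(2(μ−λ)) = 0.01663 hr
Savings = 0.03325 − 0.01663 = 0.01663 hr

Final: 0.01663 hr


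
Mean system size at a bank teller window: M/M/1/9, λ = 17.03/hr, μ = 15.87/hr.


ρ = 17.03/15.87 = 1.0731
L = ρ[1 − (K+1)ρ^K + Kρ^(K+1)] / [(1−ρ)(1−ρ^(K+1))]
Numerator: 1.0731·(1 − 10·1.886859 + 9·2.024777) = 0.380306
Denominator: (-0.07309)·(-1.024777) = 0.074905
L = 0.380306/0.074905 = 5.0772

Final: 5.0772


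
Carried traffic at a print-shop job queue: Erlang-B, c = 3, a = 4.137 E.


B(3,4.137) = 0.462860 (Erlang-B)
Carried load = a(1 − B) = 4.137·(1 − 0.462860) = 4.137·0.537140 = 2.2221 E

Final: 2.2221 Erlangs


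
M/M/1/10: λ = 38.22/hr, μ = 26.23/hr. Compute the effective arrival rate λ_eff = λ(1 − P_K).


ρ = 1.4571; P_K = (1−ρ)ρ^10/(1−ρ^11) = 0.318781
λ_eff = λ(1 − P_K) = 38.22·(1 − 0.318781) = 38.22·0.681219 = 26.0362 /hr

Final: 26.0362 /hr


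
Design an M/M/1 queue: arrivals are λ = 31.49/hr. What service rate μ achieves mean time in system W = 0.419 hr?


W = 1/(μ−λ) ⇒ μ − λ = 1/W = 1/0.419 = 2.3866
μ = λ + 1/W = 31.49 + 2.3866 = 33.8766 per hr

Final: 33.8766 /hr


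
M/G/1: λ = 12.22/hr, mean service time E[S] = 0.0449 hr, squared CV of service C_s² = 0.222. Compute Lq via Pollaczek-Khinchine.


ρ = λ·E[S] = 12.22·0.0449 = 0.5487
Lq = ρ²(1+C_s²)/(2(1−ρ)) = 0.3010·(1+0.222)/(2·0.4513)
= 0.3010·1.2220/0.9026 = 0.40756

Final: 0.40756


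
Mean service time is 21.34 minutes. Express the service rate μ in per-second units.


μ = 1/(service time) in consistent units.
1 second = 0.0166667 min, so μ = 0.0166667/21.34 = 0.0007810 per second

Final: 0.0007810 /sec


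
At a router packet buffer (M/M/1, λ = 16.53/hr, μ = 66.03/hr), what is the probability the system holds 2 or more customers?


ρ = 16.53/66.03 = 0.2503
P(N ≥ n) = ρ^n = 0.2503^2 = 0.062670

Final: 0.062670


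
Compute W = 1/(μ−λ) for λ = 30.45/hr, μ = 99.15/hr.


W = 1/(μ−λ) = 1/(99.15 − 30.45) = 1/68.70 = 0.01456 hr

Final: 0.01456 hr


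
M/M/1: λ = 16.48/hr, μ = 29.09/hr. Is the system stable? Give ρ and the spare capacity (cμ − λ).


Total capacity cμ = 1·29.09 = 29.09/hr
ρ = λ/(cμ) = 16.48/29.09 = 0.5665
Stable ⇔ ρ < 1: YES
Spare capacity = cμ − λ = 29.09 − 16.48 = 12.61/hr

Final: ρ = 0.5665; stable; margin = 12.61/hr


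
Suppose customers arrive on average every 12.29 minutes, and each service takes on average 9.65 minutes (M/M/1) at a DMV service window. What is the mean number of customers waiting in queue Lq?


λ = 60/12.29 = 4.8820 /hr
μ = 60/9.65 = 6.2176 /hr
ρ = λ/μ = 4.8820/6.2176 = 0.7852
Lq = ρ²/(1−ρ) = 0.6165/0.2148 = 2.8701

Final: 2.8701


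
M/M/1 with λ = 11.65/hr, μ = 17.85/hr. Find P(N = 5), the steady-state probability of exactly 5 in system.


ρ = 11.65/17.85 = 0.6527
P_n = (1−ρ)·ρ^n = (1 − 0.6527)·0.6527^5 = 0.3473·0.118424 = 0.041133

Final: 0.041133


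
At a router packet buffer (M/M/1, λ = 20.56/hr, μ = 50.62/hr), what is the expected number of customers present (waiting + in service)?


ρ = λ/μ = 20.56/50.62 = 0.4062
L = ρ/(1−ρ) = 0.4062/(1 − 0.4062) = 0.4062/0.5938 = 0.6840

Final: 0.6840


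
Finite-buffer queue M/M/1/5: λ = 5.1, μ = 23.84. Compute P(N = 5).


ρ = λ/μ = 5.1/23.84 = 0.2139
P_K = (1−ρ)ρ^K/(1−ρ^(K+1)) = (0.7861·0.0004480)/(1 − 0.00009585)
= 0.0003522/0.999904 = 0.0003522

Final: 0.0003522


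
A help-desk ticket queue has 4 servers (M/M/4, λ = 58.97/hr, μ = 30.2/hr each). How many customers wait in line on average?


a = λ/μ = 1.9526; ρ = a/4 = 0.4882
P₀ = 0.137299
Lq = P₀·a^c·ρ / (c!·(1−ρ)²) = 0.137299·14.53773·0.4882/(24·0.26198)
= 0.15497

Final: 0.15497


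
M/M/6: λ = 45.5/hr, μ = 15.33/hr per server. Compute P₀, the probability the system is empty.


a = λ/μ = 45.5/15.33 = 2.9680; ρ = a/c = 0.4947
Σ_{k=0}^{5} a^k/k! (terms k=0..5) = 1.00000 + 2.96804 + 4.40462 + 4.35769 + 3.23345 + 1.91940 = 17.88319
Tail: a^6/(6!(1−ρ)) = 683.62109/(720·0.5053) = 1.87893
P₀ = 1/(17.88319 + 1.87893) = 1/19.76212 = 0.050602

Final: 0.050602


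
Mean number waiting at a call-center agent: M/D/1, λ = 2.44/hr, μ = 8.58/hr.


ρ = 2.44/8.58 = 0.2844
M/D/1: Lq = ρ²/(2(1−ρ)) = 0.08087/(2·0.7156) = 0.05651

Final: 0.05651


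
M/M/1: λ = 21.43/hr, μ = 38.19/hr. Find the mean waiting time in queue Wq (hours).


ρ = 21.43/38.19 = 0.5611
Wq = ρ/(μ−λ) = 0.5611/(38.19 − 21.43) = 0.5611/16.76 = 0.03348 hr

Final: 0.03348 hr


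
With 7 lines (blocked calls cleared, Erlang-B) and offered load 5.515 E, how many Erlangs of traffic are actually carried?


B(7,5.515) = 0.153476 (Erlang-B)
Carried load = a(1 − B) = 5.515·(1 − 0.153476) = 5.515·0.846524 = 4.6686 E

Final: 4.6686 Erlangs


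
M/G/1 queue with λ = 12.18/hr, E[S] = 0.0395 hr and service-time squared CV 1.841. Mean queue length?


ρ = λ·E[S] = 12.18·0.0395 = 0.4811
Lq = ρ²(1+C_s²)/(2(1−ρ)) = 0.2315·(1+1.841)/(2·0.5189)
= 0.2315·2.8410/1.0378 = 0.63366

Final: 0.63366


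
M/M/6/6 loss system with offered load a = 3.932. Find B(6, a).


B(c,a) = (a^c/c!) / Σ_{k=0}^{c} a^k/k!
a^6/6! = 5.132732
Σ terms (k=0..6): 1.00000 + 3.93200 + 7.73031 + 10.13186 + 9.95962 + 7.83225 + 5.13273 = 45.718772
B = 5.132732/45.718772 = 0.112267

Final: 0.112267


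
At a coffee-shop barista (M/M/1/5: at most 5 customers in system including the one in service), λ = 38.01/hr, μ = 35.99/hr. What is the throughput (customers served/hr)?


ρ = 1.0561; P_K = (1−ρ)ρ^5/(1−ρ^6) = 0.190218
λ_eff = λ(1 − P_K) = 38.01·(1 − 0.190218) = 38.01·0.809782 = 30.7798 /hr

Final: 30.7798 /hr


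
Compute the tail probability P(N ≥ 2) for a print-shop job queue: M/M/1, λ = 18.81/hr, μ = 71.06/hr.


ρ = 18.81/71.06 = 0.2647
P(N ≥ n) = ρ^n = 0.2647^2 = 0.070069

Final: 0.070069


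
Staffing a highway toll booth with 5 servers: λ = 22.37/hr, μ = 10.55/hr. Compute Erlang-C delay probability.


a = λ/μ = 2.1204; ρ = a/5 = 0.4241
P₀ = 0.118769 (from M/M/c formula)
C(c,a) = [a^c/(c!(1−ρ))]·P₀ = [42.86153/(120·0.5759)]·0.118769
= 0.62018·0.118769 = 0.073659

Final: 0.073659


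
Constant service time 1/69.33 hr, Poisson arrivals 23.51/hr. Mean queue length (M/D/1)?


ρ = 23.51/69.33 = 0.3391
M/D/1: Lq = ρ²/(2(1−ρ)) = 0.1150/(2·0.6609) = 0.08700

Final: 0.08700


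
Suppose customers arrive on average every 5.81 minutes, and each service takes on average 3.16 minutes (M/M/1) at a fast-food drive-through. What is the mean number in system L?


λ = 60/5.81 = 10.3270 /hr
μ = 60/3.16 = 18.9873 /hr
ρ = λ/μ = 10.3270/18.9873 = 0.5439
L = ρ/(1−ρ) = 0.5439/0.4561 = 1.1925

Final: 1.1925


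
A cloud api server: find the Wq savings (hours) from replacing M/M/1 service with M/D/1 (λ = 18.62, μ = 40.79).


ρ = 18.62/40.79 = 0.4565
Wq(M/M/1) = ρ/(μ−λ) = 0.4565/22.17 = 0.02059 hr
Wq(M/D/1) = ρ/(2(μ−λ)) = 0.01030 hr
Savings = 0.02059 − 0.01030 = 0.01030 hr

Final: 0.01030 hr


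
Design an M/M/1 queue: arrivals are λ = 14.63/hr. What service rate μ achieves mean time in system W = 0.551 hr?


W = 1/(μ−λ) ⇒ μ − λ = 1/W = 1/0.551 = 1.8149
μ = λ + 1/W = 14.63 + 1.8149 = 16.4449 per hr

Final: 16.4449 /hr


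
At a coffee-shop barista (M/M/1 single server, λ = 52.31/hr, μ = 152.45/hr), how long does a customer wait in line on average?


ρ = 52.31/152.45 = 0.3431
Wq = ρ/(μ−λ) = 0.3431/(152.45 − 52.31) = 0.3431/100.14 = 0.003426 hr

Final: 0.003426 hr


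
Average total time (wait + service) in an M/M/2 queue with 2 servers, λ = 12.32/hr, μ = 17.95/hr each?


a = 0.6864; ρ = 0.3432; P₀ = 0.489009
Lq = P₀·a^c·ρ/(c!(1−ρ)²) = 0.09162
Wq = Lq/λ = 0.09162/12.32 = 0.007437 hr
W = Wq + 1/μ = 0.007437 + 0.05571 = 0.06315 hr

Final: 0.06315 hr


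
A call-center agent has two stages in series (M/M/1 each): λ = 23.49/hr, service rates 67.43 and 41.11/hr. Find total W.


Each node sees arrival rate λ = 23.49/hr (tandem ⇒ throughput preserved).
W₁ = 1/(μ₁−λ) = 1/(67.43−23.49) = 0.02276 hr
W₂ = 1/(μ₂−λ) = 1/(41.11−23.49) = 0.05675 hr
W_total = W₁ + W₂ = 0.02276 + 0.05675 = 0.07951 hr

Final: 0.07951 hr


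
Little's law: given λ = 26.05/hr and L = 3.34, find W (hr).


W = L/λ = 3.34/26.05 = 0.1282 hr

Final: 0.1282 hr


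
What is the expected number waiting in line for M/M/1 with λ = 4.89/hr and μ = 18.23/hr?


ρ = 4.89/18.23 = 0.2682
Lq = ρ²/(1−ρ) = 0.07195/0.7318 = 0.09833

Final: 0.09833


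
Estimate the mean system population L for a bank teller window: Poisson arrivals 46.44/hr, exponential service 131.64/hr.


ρ = λ/μ = 46.44/131.64 = 0.3528
L = ρ/(1−ρ) = 0.3528/(1 − 0.3528) = 0.3528/0.6472 = 0.5451

Final: 0.5451


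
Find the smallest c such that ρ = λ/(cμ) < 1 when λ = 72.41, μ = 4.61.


Stability requires cμ > λ ⇔ c > λ/μ.
λ/μ = 72.41/4.61 = 15.7072
Minimum integer c = ⌊15.7072⌋ + 1 = 16
Check: 16·4.61 = 73.76 > 72.41, while 15·4.61 = 69.15 ≤ 72.41

Final: 16 servers


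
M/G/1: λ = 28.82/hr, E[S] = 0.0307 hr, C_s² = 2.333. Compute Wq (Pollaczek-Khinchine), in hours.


ρ = λ·E[S] = 28.82·0.0307 = 0.8848
E[S²] = E[S]²(1+C_s²) = 0.0307²·(1+2.333) = 0.003141
Wq = λ·E[S²]/(2(1−ρ)) = 28.82·0.003141/(2·0.1152) = 0.39285 hr

Final: 0.39285 hr


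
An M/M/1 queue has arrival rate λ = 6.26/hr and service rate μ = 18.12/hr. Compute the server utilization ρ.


ρ = λ/μ = 6.26/18.12 = 0.3455

Final: 0.3455


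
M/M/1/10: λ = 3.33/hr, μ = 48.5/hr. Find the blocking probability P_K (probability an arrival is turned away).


ρ = λ/μ = 3.33/48.5 = 0.06866
P_K = (1−ρ)ρ^K/(1−ρ^(K+1)) = (0.9313·2.328e-12)/(1 − 1.599e-13)
= 2.168e-12/1.000000 = 2.168e-12

Final: 2.168e-12


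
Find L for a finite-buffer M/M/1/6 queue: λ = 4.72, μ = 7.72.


ρ = 4.72/7.72 = 0.6114
L = ρ[1 − (K+1)ρ^K + Kρ^(K+1)] / [(1−ρ)(1−ρ^(K+1))]
Numerator: 0.6114·(1 − 7·0.052233 + 6·0.031935) = 0.505003
Denominator: (0.3886)·(0.968065) = 0.376191
L = 0.505003/0.376191 = 1.3424

Final: 1.3424


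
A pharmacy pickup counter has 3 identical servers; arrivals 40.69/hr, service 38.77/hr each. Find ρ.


ρ = λ/(cμ) = 40.69/(3·38.77) = 40.69/116.31 = 0.3498

Final: 0.3498


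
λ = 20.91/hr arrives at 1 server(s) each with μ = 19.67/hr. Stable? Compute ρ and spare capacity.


Total capacity cμ = 1·19.67 = 19.67/hr
ρ = λ/(cμ) = 20.91/19.67 = 1.0630
Stable ⇔ ρ < 1: NO
Spare capacity = cμ − λ = 19.67 − 20.91 = -1.24/hr

Final: ρ = 1.0630; unstable; margin = -1.24/hr


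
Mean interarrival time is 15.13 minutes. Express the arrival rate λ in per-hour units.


λ = 1/(interarrival time) in consistent units.
1 hour = 60 min, so λ = 60/15.13 = 3.9656 per hour

Final: 3.9656 /hr


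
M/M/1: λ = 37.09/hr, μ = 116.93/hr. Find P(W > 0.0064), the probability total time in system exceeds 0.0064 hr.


W ~ Exponential(μ−λ) for M/M/1.
μ − λ = 116.93 − 37.09 = 79.8400
P(W > t) = e^{−(μ−λ)t} = e^{−0.5110} = 0.599910

Final: 0.599910


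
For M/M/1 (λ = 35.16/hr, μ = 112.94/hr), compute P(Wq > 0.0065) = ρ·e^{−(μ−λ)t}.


ρ = 35.16/112.94 = 0.3113
P(Wq > t) = ρ·e^{−(μ−λ)t} = 0.3113·e^{−0.5056}
= 0.3113·0.603162 = 0.187774

Final: 0.187774


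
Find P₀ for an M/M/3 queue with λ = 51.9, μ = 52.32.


a = λ/μ = 51.9/52.32 = 0.9920; ρ = a/c = 0.3307
Σ_{k=0}^{2} a^k/k! (terms k=0..2) = 1.00000 + 0.99197 + 0.49200 = 2.48398
Tail: a^3/(3!(1−ρ)) = 0.97611/(6·0.6693) = 0.24305
P₀ = 1/(2.48398 + 0.24305) = 1/2.72703 = 0.366699

Final: 0.366699


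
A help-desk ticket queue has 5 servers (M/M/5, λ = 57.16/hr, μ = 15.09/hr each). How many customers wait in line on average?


a = λ/μ = 3.7879; ρ = a/5 = 0.7576
P₀ = 0.017728
Lq = P₀·a^c·ρ / (c!·(1−ρ)²) = 0.017728·779.85687·0.7576/(120·0.05876)
= 1.48531

Final: 1.48531


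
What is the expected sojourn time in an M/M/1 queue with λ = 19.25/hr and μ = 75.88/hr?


W = 1/(μ−λ) = 1/(75.88 − 19.25) = 1/56.63 = 0.01766 hr

Final: 0.01766 hr


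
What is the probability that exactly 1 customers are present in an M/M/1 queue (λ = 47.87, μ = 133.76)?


ρ = 47.87/133.76 = 0.3579
P_n = (1−ρ)·ρ^n = (1 − 0.3579)·0.3579^1 = 0.6421·0.357880 = 0.229802

Final: 0.229802


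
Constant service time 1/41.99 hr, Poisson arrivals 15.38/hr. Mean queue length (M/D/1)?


ρ = 15.38/41.99 = 0.3663
M/D/1: Lq = ρ²/(2(1−ρ)) = 0.1342/(2·0.6337) = 0.10585

Final: 0.10585


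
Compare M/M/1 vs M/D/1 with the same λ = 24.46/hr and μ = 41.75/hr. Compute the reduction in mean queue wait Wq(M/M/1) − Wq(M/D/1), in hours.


ρ = 24.46/41.75 = 0.5859
Wq(M/M/1) = ρ/(μ−λ) = 0.5859/17.29 = 0.03388 hr
Wq(M/D/1) = ρ/(2(μ−λ)) = 0.01694 hr
Savings = 0.03388 − 0.01694 = 0.01694 hr

Final: 0.01694 hr


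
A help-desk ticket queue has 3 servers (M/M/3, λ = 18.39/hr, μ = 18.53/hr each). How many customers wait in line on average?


a = λ/μ = 0.9924; ρ = a/3 = 0.3308
P₀ = 0.366519
Lq = P₀·a^c·ρ / (c!·(1−ρ)²) = 0.366519·0.97750·0.3308/(6·0.44781)
= 0.04411

Final: 0.04411


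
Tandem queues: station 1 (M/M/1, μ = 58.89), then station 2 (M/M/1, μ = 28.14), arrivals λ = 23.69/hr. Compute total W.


Each node sees arrival rate λ = 23.69/hr (tandem ⇒ throughput preserved).
W₁ = 1/(μ₁−λ) = 1/(58.89−23.69) = 0.02841 hr
W₂ = 1/(μ₂−λ) = 1/(28.14−23.69) = 0.22472 hr
W_total = W₁ + W₂ = 0.02841 + 0.22472 = 0.25313 hr

Final: 0.25313 hr


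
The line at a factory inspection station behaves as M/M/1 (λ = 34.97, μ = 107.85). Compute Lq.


ρ = 34.97/107.85 = 0.3242
Lq = ρ²/(1−ρ) = 0.1051/0.6758 = 0.1556

Final: 0.1556


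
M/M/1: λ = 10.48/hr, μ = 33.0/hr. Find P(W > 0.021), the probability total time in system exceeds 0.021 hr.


W ~ Exponential(μ−λ) for M/M/1.
μ − λ = 33.0 − 10.48 = 22.5200
P(W > t) = e^{−(μ−λ)t} = e^{−0.4729} = 0.623180

Final: 0.623180


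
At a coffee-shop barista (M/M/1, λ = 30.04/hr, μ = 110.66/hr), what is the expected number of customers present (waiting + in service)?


ρ = λ/μ = 30.04/110.66 = 0.2715
L = ρ/(1−ρ) = 0.2715/(1 − 0.2715) = 0.2715/0.7285 = 0.3726

Final: 0.3726


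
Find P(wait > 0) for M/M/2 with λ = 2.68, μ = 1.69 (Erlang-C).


a = λ/μ = 1.5858; ρ = a/2 = 0.7929
P₀ = 0.115512 (from M/M/c formula)
C(c,a) = [a^c/(c!(1−ρ))]·P₀ = [2.51476/(2·0.2071)]·0.115512
= 6.07134·0.115512 = 0.701310

Final: 0.701310


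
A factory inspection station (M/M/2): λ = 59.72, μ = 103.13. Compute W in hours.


a = 0.5791; ρ = 0.2895; P₀ = 0.550944
Lq = P₀·a^c·ρ/(c!(1−ρ)²) = 0.05299
Wq = Lq/λ = 0.05299/59.72 = 0.0008873 hr
W = Wq + 1/μ = 0.0008873 + 0.009696 = 0.01058 hr

Final: 0.01058 hr


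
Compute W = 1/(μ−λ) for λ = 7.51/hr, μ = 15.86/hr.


W = 1/(μ−λ) = 1/(15.86 − 7.51) = 1/8.35 = 0.1198 hr

Final: 0.1198 hr


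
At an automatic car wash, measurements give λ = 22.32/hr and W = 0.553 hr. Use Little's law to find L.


L = λW = 22.32·0.553 = 12.3430

Final: 12.3430


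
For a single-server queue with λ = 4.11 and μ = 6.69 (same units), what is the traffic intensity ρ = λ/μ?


ρ = λ/μ = 4.11/6.69 = 0.6143

Final: 0.6143


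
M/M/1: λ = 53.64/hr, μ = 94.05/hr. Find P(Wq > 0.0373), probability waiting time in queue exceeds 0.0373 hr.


ρ = 53.64/94.05 = 0.5703
P(Wq > t) = ρ·e^{−(μ−λ)t} = 0.5703·e^{−1.5073}
= 0.5703·0.221509 = 0.126334

Final: 0.126334


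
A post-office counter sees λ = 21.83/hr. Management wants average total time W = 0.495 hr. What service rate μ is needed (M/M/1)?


W = 1/(μ−λ) ⇒ μ − λ = 1/W = 1/0.495 = 2.0202
μ = λ + 1/W = 21.83 + 2.0202 = 23.8502 per hr

Final: 23.8502 /hr


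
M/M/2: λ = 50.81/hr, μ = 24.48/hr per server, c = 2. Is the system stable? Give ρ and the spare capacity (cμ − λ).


Total capacity cμ = 2·24.48 = 48.96/hr
ρ = λ/(cμ) = 50.81/48.96 = 1.0378
Stable ⇔ ρ < 1: NO
Spare capacity = cμ − λ = 48.96 − 50.81 = -1.85/hr

Final: ρ = 1.0378; unstable; margin = -1.85/hr


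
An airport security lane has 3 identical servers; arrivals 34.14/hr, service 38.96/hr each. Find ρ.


ρ = λ/(cμ) = 34.14/(3·38.96) = 34.14/116.88 = 0.2921

Final: 0.2921


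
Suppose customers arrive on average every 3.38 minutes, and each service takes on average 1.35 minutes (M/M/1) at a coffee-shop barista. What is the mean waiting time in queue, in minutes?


λ = 60/3.38 = 17.7515 /hr
μ = 60/1.35 = 44.4444 /hr
ρ = λ/μ = 17.7515/44.4444 = 0.3994
Wq = ρ/(μ−λ) = 0.3994/(44.4444−17.7515) = 0.01496 hr
In minutes: 0.01496·60 = 0.8978 min

Final: 0.8978 min


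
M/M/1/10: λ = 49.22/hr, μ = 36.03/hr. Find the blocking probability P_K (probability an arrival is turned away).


ρ = λ/μ = 49.22/36.03 = 1.3661
P_K = (1−ρ)ρ^K/(1−ρ^(K+1)) = (-0.3661·22.634634)/(1 − 30.920807)
= -8.286173/-29.920807 = 0.276937

Final: 0.276937


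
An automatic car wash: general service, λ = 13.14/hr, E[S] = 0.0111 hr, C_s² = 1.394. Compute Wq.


ρ = λ·E[S] = 13.14·0.0111 = 0.1459
E[S²] = E[S]²(1+C_s²) = 0.0111²·(1+1.394) = 0.0002950
Wq = λ·E[S²]/(2(1−ρ)) = 13.14·0.0002950/(2·0.8541) = 0.002269 hr

Final: 0.002269 hr


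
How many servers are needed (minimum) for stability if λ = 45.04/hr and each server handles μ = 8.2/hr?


Stability requires cμ > λ ⇔ c > λ/μ.
λ/μ = 45.04/8.2 = 5.4927
Minimum integer c = ⌊5.4927⌋ + 1 = 6
Check: 6·8.2 = 49.20 > 45.04, while 5·8.2 = 41.00 ≤ 45.04

Final: 6 servers


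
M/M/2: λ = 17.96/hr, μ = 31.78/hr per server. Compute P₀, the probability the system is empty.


a = λ/μ = 17.96/31.78 = 0.5651; ρ = a/c = 0.2826
Σ_{k=0}^{1} a^k/k! (terms k=0..1) = 1.00000 + 0.56514 = 1.56514
Tail: a^2/(2!(1−ρ)) = 0.31938/(2·0.7174) = 0.22258
P₀ = 1/(1.56514 + 0.22258) = 1/1.78772 = 0.559372

Final: 0.559372


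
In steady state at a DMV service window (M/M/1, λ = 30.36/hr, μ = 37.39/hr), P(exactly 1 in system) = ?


ρ = 30.36/37.39 = 0.8120
P_n = (1−ρ)·ρ^n = (1 − 0.8120)·0.8120^1 = 0.1880·0.811982 = 0.152667

Final: 0.152667


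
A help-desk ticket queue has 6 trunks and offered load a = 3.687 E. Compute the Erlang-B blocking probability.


B(c,a) = (a^c/c!) / Σ_{k=0}^{c} a^k/k!
a^6/6! = 3.489043
Σ terms (k=0..6): 1.00000 + 3.68700 + 6.79698 + 8.35349 + 7.69983 + 5.67786 + 3.48904 = 36.704211
B = 3.489043/36.704211 = 0.095058

Final: 0.095058


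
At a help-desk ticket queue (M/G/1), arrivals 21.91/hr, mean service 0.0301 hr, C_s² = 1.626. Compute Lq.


ρ = λ·E[S] = 21.91·0.0301 = 0.6595
Lq = ρ²(1+C_s²)/(2(1−ρ)) = 0.4349·(1+1.626)/(2·0.3405)
= 0.4349·2.6260/0.6810 = 1.67708

Final: 1.67708


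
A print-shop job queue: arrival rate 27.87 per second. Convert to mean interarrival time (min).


Mean interarrival time = 1/λ = 1/27.87 second = 0.03588 second
In minutes: 0.03588 × 0.0166667 = 0.0005980 min

Final: 0.0005980 min


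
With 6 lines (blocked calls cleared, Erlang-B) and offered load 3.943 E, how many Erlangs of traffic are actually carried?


B(6,3.943) = 0.113056 (Erlang-B)
Carried load = a(1 − B) = 3.943·(1 − 0.113056) = 3.943·0.886944 = 3.4972 E

Final: 3.4972 Erlangs


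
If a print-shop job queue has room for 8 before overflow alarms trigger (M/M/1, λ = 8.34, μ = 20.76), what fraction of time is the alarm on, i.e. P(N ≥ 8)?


ρ = 8.34/20.76 = 0.4017
P(N ≥ n) = ρ^n = 0.4017^8 = 0.0006784

Final: 0.0006784


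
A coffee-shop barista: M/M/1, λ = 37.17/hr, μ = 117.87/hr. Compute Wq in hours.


ρ = 37.17/117.87 = 0.3153
Wq = ρ/(μ−λ) = 0.3153/(117.87 − 37.17) = 0.3153/80.70 = 0.003908 hr

Final: 0.003908 hr


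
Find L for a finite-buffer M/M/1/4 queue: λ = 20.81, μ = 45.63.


ρ = 20.81/45.63 = 0.4561
L = ρ[1 − (K+1)ρ^K + Kρ^(K+1)] / [(1−ρ)(1−ρ^(K+1))]
Numerator: 0.4561·(1 − 5·0.043260 + 4·0.019729) = 0.393405
Denominator: (0.5439)·(0.980271) = 0.533209
L = 0.393405/0.533209 = 0.7378

Final: 0.7378


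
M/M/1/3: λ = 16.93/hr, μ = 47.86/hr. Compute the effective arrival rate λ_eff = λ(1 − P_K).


ρ = 0.3537; P_K = (1−ρ)ρ^3/(1−ρ^4) = 0.029061
λ_eff = λ(1 − P_K) = 16.93·(1 − 0.029061) = 16.93·0.970939 = 16.4380 /hr

Final: 16.4380 /hr


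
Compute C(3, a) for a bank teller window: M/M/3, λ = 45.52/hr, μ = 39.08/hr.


a = λ/μ = 1.1648; ρ = a/3 = 0.3883
P₀ = 0.305464 (from M/M/c formula)
C(c,a) = [a^c/(c!(1−ρ))]·P₀ = [1.58031/(6·0.6117)]·0.305464
= 0.43055·0.305464 = 0.131519

Final: 0.131519


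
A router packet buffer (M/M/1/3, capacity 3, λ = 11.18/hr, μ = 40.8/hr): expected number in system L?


ρ = 11.18/40.8 = 0.2740
L = ρ[1 − (K+1)ρ^K + Kρ^(K+1)] / [(1−ρ)(1−ρ^(K+1))]
Numerator: 0.2740·(1 − 4·0.020575 + 3·0.005638) = 0.256102
Denominator: (0.7260)·(0.994362) = 0.721887
L = 0.256102/0.721887 = 0.3548

Final: 0.3548


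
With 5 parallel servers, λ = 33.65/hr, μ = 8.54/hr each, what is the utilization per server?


ρ = λ/(cμ) = 33.65/(5·8.54) = 33.65/42.70 = 0.7881

Final: 0.7881


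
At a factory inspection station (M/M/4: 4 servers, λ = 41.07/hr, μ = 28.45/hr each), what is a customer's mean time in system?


a = 1.4436; ρ = 0.3609; P₀ = 0.234188
Lq = P₀·a^c·ρ/(c!(1−ρ)²) = 0.03744
Wq = Lq/λ = 0.03744/41.07 = 0.0009117 hr
W = Wq + 1/μ = 0.0009117 + 0.03515 = 0.03606 hr

Final: 0.03606 hr


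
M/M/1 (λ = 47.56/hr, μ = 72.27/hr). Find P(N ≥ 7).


ρ = 47.56/72.27 = 0.6581
P(N ≥ n) = ρ^n = 0.6581^7 = 0.053455

Final: 0.053455


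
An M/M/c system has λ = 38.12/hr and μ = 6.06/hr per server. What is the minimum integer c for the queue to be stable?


Stability requires cμ > λ ⇔ c > λ/μ.
λ/μ = 38.12/6.06 = 6.2904
Minimum integer c = ⌊6.2904⌋ + 1 = 7
Check: 7·6.06 = 42.42 > 38.12, while 6·6.06 = 36.36 ≤ 38.12

Final: 7 servers


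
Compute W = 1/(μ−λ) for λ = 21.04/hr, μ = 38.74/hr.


W = 1/(μ−λ) = 1/(38.74 − 21.04) = 1/17.70 = 0.05650 hr

Final: 0.05650 hr


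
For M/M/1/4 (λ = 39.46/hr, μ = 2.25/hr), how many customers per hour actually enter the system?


ρ = 17.5378; P_K = (1−ρ)ρ^4/(1−ρ^5) = 0.942981
λ_eff = λ(1 − P_K) = 39.46·(1 − 0.942981) = 39.46·0.057019 = 2.2500 /hr

Final: 2.2500 /hr


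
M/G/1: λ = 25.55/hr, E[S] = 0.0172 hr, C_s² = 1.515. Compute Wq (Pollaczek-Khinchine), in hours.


ρ = λ·E[S] = 25.55·0.0172 = 0.4395
E[S²] = E[S]²(1+C_s²) = 0.0172²·(1+1.515) = 0.0007440
Wq = λ·E[S²]/(2(1−ρ)) = 25.55·0.0007440/(2·0.5605) = 0.01696 hr

Final: 0.01696 hr


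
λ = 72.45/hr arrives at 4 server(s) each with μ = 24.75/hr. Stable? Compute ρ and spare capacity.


Total capacity cμ = 4·24.75 = 99.00/hr
ρ = λ/(cμ) = 72.45/99.00 = 0.7318
Stable ⇔ ρ < 1: YES
Spare capacity = cμ − λ = 99.00 − 72.45 = 26.55/hr

Final: ρ = 0.7318; stable; margin = 26.55/hr


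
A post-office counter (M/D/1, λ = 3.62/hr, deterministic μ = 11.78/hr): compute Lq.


ρ = 3.62/11.78 = 0.3073
M/D/1: Lq = ρ²/(2(1−ρ)) = 0.09443/(2·0.6927) = 0.06816

Final: 0.06816


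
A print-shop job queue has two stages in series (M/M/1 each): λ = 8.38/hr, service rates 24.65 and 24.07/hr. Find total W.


Each node sees arrival rate λ = 8.38/hr (tandem ⇒ throughput preserved).
W₁ = 1/(μ₁−λ) = 1/(24.65−8.38) = 0.06146 hr
W₂ = 1/(μ₂−λ) = 1/(24.07−8.38) = 0.06373 hr
W_total = W₁ + W₂ = 0.06146 + 0.06373 = 0.12520 hr

Final: 0.12520 hr


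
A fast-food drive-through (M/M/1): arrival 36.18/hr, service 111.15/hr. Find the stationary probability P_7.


ρ = 36.18/111.15 = 0.3255
P_n = (1−ρ)·ρ^n = (1 − 0.3255)·0.3255^7 = 0.6745·0.0003872 = 0.0002612

Final: 0.0002612


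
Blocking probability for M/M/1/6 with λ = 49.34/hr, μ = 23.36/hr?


ρ = λ/μ = 49.34/23.36 = 2.1122
P_K = (1−ρ)ρ^K/(1−ρ^(K+1)) = (-1.1122·88.788729)/(1 − 187.535783)
= -98.747054/-186.535783 = 0.529373

Final: 0.529373


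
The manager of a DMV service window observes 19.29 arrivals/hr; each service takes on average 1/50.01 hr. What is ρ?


ρ = λ/μ = 19.29/50.01 = 0.3857

Final: 0.3857


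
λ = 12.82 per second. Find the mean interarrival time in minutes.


Mean interarrival time = 1/λ = 1/12.82 second = 0.07800 second
In minutes: 0.07800 × 0.0166667 = 0.001300 min

Final: 0.001300 min


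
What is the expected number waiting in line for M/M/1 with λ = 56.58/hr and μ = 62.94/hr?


ρ = 56.58/62.94 = 0.8990
Lq = ρ²/(1−ρ) = 0.8081/0.1010 = 7.9973

Final: 7.9973


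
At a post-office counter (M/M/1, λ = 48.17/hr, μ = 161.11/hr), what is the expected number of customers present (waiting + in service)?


ρ = λ/μ = 48.17/161.11 = 0.2990
L = ρ/(1−ρ) = 0.2990/(1 − 0.2990) = 0.2990/0.7010 = 0.4265

Final: 0.4265


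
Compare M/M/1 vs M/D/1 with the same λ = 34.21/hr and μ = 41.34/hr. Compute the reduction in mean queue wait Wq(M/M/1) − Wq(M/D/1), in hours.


ρ = 34.21/41.34 = 0.8275
Wq(M/M/1) = ρ/(μ−λ) = 0.8275/7.13 = 0.11606 hr
Wq(M/D/1) = ρ/(2(μ−λ)) = 0.05803 hr
Savings = 0.11606 − 0.05803 = 0.05803 hr

Final: 0.05803 hr


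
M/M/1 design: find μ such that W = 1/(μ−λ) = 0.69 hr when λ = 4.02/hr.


W = 1/(μ−λ) ⇒ μ − λ = 1/W = 1/0.69 = 1.4493
μ = λ + 1/W = 4.02 + 1.4493 = 5.4693 per hr

Final: 5.4693 /hr


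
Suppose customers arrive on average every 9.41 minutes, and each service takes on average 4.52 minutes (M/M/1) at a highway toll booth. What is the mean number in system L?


λ = 60/9.41 = 6.3762 /hr
μ = 60/4.52 = 13.2743 /hr
ρ = λ/μ = 6.3762/13.2743 = 0.4803
L = ρ/(1−ρ) = 0.4803/0.5197 = 0.9243

Final: 0.9243


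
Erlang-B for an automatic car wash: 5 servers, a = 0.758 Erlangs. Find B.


B(c,a) = (a^c/c!) / Σ_{k=0}^{c} a^k/k!
a^5/5! = 0.002085
Σ terms (k=0..5): 1.00000 + 0.75800 + 0.28728 + 0.07259 + 0.01376 + 0.002085 = 2.133709
B = 0.002085/2.133709 = 0.0009773

Final: 0.0009773


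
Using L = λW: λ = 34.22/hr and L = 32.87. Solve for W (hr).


W = L/λ = 32.87/34.22 = 0.9605 hr

Final: 0.9605 hr


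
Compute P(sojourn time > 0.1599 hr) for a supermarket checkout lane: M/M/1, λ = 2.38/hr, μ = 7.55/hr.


W ~ Exponential(μ−λ) for M/M/1.
μ − λ = 7.55 − 2.38 = 5.1700
P(W > t) = e^{−(μ−λ)t} = e^{−0.8267} = 0.437498

Final: 0.437498


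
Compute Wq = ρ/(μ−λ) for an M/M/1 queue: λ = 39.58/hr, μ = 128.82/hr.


ρ = 39.58/128.82 = 0.3073
Wq = ρ/(μ−λ) = 0.3073/(128.82 − 39.58) = 0.3073/89.24 = 0.003443 hr

Final: 0.003443 hr


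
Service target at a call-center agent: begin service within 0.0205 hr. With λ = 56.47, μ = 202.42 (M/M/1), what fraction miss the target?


ρ = 56.47/202.42 = 0.2790
P(Wq > t) = ρ·e^{−(μ−λ)t} = 0.2790·e^{−2.9920}
= 0.2790·0.050188 = 0.014001

Final: 0.014001


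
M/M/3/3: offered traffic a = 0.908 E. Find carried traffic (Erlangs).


B(3,0.908) = 0.051030 (Erlang-B)
Carried load = a(1 − B) = 0.908·(1 − 0.051030) = 0.908·0.948970 = 0.8617 E

Final: 0.8617 Erlangs


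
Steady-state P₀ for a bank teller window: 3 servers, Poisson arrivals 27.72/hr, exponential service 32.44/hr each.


a = λ/μ = 27.72/32.44 = 0.8545; ρ = a/c = 0.2848
Σ_{k=0}^{2} a^k/k! (terms k=0..2) = 1.00000 + 0.85450 + 0.36509 = 2.21959
Tail: a^3/(3!(1−ρ)) = 0.62393/(6·0.7152) = 0.14540
P₀ = 1/(2.21959 + 0.14540) = 1/2.36499 = 0.422835

Final: 0.422835


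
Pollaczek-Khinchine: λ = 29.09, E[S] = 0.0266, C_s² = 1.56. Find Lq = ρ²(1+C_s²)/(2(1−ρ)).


ρ = λ·E[S] = 29.09·0.0266 = 0.7738
Lq = ρ²(1+C_s²)/(2(1−ρ)) = 0.5988·(1+1.56)/(2·0.2262)
= 0.5988·2.5600/0.4524 = 3.38810

Final: 3.38810


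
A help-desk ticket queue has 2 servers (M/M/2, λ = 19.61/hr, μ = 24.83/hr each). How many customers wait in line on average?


a = λ/μ = 0.7898; ρ = a/2 = 0.3949
P₀ = 0.433810
Lq = P₀·a^c·ρ / (c!·(1−ρ)²) = 0.433810·0.62374·0.3949/(2·0.36616)
= 0.14590

Final: 0.14590


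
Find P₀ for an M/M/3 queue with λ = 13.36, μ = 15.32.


a = λ/μ = 13.36/15.32 = 0.8721; ρ = a/c = 0.2907
Σ_{k=0}^{2} a^k/k! (terms k=0..2) = 1.00000 + 0.87206 + 0.38025 = 2.25231
Tail: a^3/(3!(1−ρ)) = 0.66320/(6·0.7093) = 0.15583
P₀ = 1/(2.25231 + 0.15583) = 1/2.40814 = 0.415258

Final: 0.415258


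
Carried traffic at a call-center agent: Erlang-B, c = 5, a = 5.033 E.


B(5,5.033) = 0.287540 (Erlang-B)
Carried load = a(1 − B) = 5.033·(1 − 0.287540) = 5.033·0.712460 = 3.5858 E

Final: 3.5858 Erlangs


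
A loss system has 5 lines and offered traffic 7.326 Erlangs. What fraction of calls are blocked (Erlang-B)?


B(c,a) = (a^c/c!) / Σ_{k=0}^{c} a^k/k!
a^5/5! = 175.854435
Σ terms (k=0..5): 1.00000 + 7.32600 + 26.83514 + 65.53141 + 120.02077 + 175.85444 = 396.567752
B = 175.854435/396.567752 = 0.443441

Final: 0.443441


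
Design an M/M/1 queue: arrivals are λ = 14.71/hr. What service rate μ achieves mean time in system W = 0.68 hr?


W = 1/(μ−λ) ⇒ μ − λ = 1/W = 1/0.68 = 1.4706
μ = λ + 1/W = 14.71 + 1.4706 = 16.1806 per hr

Final: 16.1806 /hr


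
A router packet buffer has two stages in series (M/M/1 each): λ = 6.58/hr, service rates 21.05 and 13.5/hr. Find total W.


Each node sees arrival rate λ = 6.58/hr (tandem ⇒ throughput preserved).
W₁ = 1/(μ₁−λ) = 1/(21.05−6.58) = 0.06911 hr
W₂ = 1/(μ₂−λ) = 1/(13.5−6.58) = 0.14451 hr
W_total = W₁ + W₂ = 0.06911 + 0.14451 = 0.21362 hr

Final: 0.21362 hr


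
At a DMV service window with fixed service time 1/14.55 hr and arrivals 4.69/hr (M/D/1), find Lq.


ρ = 4.69/14.55 = 0.3223
M/D/1: Lq = ρ²/(2(1−ρ)) = 0.1039/(2·0.6777) = 0.07666

Final: 0.07666


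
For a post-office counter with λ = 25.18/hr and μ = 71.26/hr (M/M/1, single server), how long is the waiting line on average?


ρ = 25.18/71.26 = 0.3534
Lq = ρ²/(1−ρ) = 0.1249/0.6466 = 0.1931

Final: 0.1931


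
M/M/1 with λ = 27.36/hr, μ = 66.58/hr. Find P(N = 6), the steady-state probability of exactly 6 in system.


ρ = 27.36/66.58 = 0.4109
P_n = (1−ρ)·ρ^n = (1 − 0.4109)·0.4109^6 = 0.5891·0.004815 = 0.002837

Final: 0.002837


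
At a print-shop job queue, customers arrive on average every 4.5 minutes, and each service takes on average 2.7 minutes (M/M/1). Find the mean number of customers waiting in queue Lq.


λ = 60/4.5 = 13.3333 /hr
μ = 60/2.7 = 22.2222 /hr
ρ = λ/μ = 13.3333/22.2222 = 0.6000
Lq = ρ²/(1−ρ) = 0.3600/0.4000 = 0.9000

Final: 0.9000


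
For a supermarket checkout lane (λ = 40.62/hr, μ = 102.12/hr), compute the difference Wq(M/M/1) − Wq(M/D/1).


ρ = 40.62/102.12 = 0.3978
Wq(M/M/1) = ρ/(μ−λ) = 0.3978/61.50 = 0.006468 hr
Wq(M/D/1) = ρ/(2(μ−λ)) = 0.003234 hr
Savings = 0.006468 − 0.003234 = 0.003234 hr

Final: 0.003234 hr


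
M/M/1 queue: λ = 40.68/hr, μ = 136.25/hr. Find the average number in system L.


ρ = λ/μ = 40.68/136.25 = 0.2986
L = ρ/(1−ρ) = 0.2986/(1 − 0.2986) = 0.2986/0.7014 = 0.4257

Final: 0.4257


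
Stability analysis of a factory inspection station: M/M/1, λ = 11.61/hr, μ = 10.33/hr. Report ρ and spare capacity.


Total capacity cμ = 1·10.33 = 10.33/hr
ρ = λ/(cμ) = 11.61/10.33 = 1.1239
Stable ⇔ ρ < 1: NO
Spare capacity = cμ − λ = 10.33 − 11.61 = -1.28/hr

Final: ρ = 1.1239; unstable; margin = -1.28/hr


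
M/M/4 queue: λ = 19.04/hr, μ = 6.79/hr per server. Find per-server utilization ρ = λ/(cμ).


ρ = λ/(cμ) = 19.04/(4·6.79) = 19.04/27.16 = 0.7010

Final: 0.7010


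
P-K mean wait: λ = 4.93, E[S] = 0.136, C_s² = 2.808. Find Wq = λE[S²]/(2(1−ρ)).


ρ = λ·E[S] = 4.93·0.136 = 0.6705
E[S²] = E[S]²(1+C_s²) = 0.136²·(1+2.808) = 0.070433
Wq = λ·E[S²]/(2(1−ρ)) = 4.93·0.070433/(2·0.3295) = 0.52688 hr

Final: 0.52688 hr


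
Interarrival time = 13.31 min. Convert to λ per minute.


λ = 1/(interarrival time) in consistent units.
1 minute = 1 min, so λ = 1/13.31 = 0.07513 per minute

Final: 0.07513 /min


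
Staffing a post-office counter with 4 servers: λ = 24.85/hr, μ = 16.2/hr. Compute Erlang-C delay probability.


a = λ/μ = 1.5340; ρ = a/4 = 0.3835
P₀ = 0.213392 (from M/M/c formula)
C(c,a) = [a^c/(c!(1−ρ))]·P₀ = [5.53663/(24·0.6165)]·0.213392
= 0.37419·0.213392 = 0.079849

Final: 0.079849


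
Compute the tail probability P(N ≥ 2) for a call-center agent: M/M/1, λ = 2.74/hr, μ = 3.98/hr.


ρ = 2.74/3.98 = 0.6884
P(N ≥ n) = ρ^n = 0.6884^2 = 0.473953

Final: 0.473953


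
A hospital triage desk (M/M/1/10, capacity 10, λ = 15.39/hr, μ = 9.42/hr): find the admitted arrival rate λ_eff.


ρ = 1.6338; P_K = (1−ρ)ρ^10/(1−ρ^11) = 0.389675
λ_eff = λ(1 − P_K) = 15.39·(1 − 0.389675) = 15.39·0.610325 = 9.3929 /hr

Final: 9.3929 /hr


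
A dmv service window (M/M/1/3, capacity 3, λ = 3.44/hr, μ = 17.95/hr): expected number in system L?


ρ = 3.44/17.95 = 0.1916
L = ρ[1 − (K+1)ρ^K + Kρ^(K+1)] / [(1−ρ)(1−ρ^(K+1))]
Numerator: 0.1916·(1 − 4·0.007039 + 3·0.001349) = 0.187023
Denominator: (0.8084)·(0.998651) = 0.807266
L = 0.187023/0.807266 = 0.2317

Final: 0.2317


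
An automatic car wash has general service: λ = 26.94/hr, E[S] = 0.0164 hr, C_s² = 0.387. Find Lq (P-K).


ρ = λ·E[S] = 26.94·0.0164 = 0.4418
Lq = ρ²(1+C_s²)/(2(1−ρ)) = 0.1952·(1+0.387)/(2·0.5582)
= 0.1952·1.3870/1.1164 = 0.24252

Final: 0.24252


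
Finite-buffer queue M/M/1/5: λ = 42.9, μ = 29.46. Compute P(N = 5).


ρ = λ/μ = 42.9/29.46 = 1.4562
P_K = (1−ρ)ρ^K/(1−ρ^(K+1)) = (-0.4562·6.548212)/(1 − 9.535584)
= -2.987372/-8.535584 = 0.349990

Final: 0.349990


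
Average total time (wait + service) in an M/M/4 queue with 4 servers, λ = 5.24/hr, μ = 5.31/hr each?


a = 0.9868; ρ = 0.2467; P₀ = 0.372254
Lq = P₀·a^c·ρ/(c!(1−ρ)²) = 0.006395
Wq = Lq/λ = 0.006395/5.24 = 0.001220 hr
W = Wq + 1/μ = 0.001220 + 0.18832 = 0.18954 hr

Final: 0.18954 hr


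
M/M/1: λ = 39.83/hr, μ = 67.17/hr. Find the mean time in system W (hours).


W = 1/(μ−λ) = 1/(67.17 − 39.83) = 1/27.34 = 0.03658 hr

Final: 0.03658 hr


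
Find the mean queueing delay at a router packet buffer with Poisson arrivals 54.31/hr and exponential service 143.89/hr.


ρ = 54.31/143.89 = 0.3774
Wq = ρ/(μ−λ) = 0.3774/(143.89 − 54.31) = 0.3774/89.58 = 0.004213 hr

Final: 0.004213 hr


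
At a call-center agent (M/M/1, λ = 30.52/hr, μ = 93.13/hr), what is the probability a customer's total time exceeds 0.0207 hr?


W ~ Exponential(μ−λ) for M/M/1.
μ − λ = 93.13 − 30.52 = 62.6100
P(W > t) = e^{−(μ−λ)t} = e^{−1.2960} = 0.273617

Final: 0.273617


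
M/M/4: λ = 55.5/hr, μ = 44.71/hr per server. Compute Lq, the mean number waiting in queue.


a = λ/μ = 1.2413; ρ = a/4 = 0.3103
P₀ = 0.287850
Lq = P₀·a^c·ρ / (c!·(1−ρ)²) = 0.287850·2.37440·0.3103/(24·0.47564)
= 0.01858

Final: 0.01858


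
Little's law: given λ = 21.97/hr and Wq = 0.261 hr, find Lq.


Lq = λWq = 21.97·0.261 = 5.7342

Final: 5.7342


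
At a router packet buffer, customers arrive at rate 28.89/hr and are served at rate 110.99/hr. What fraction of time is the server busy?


ρ = λ/μ = 28.89/110.99 = 0.2603

Final: 0.2603


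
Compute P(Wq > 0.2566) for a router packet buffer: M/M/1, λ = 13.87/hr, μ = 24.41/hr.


ρ = 13.87/24.41 = 0.5682
P(Wq > t) = ρ·e^{−(μ−λ)t} = 0.5682·e^{−2.7046}
= 0.5682·0.066899 = 0.038013

Final: 0.038013


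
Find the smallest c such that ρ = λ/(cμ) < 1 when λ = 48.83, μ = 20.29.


Stability requires cμ > λ ⇔ c > λ/μ.
λ/μ = 48.83/20.29 = 2.4066
Minimum integer c = ⌊2.4066⌋ + 1 = 3
Check: 3·20.29 = 60.87 > 48.83, while 2·20.29 = 40.58 ≤ 48.83

Final: 3 servers


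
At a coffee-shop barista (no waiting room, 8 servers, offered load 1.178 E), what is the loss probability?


B(c,a) = (a^c/c!) / Σ_{k=0}^{c} a^k/k!
a^8/8! = 0.00009197
Σ terms (k=0..8): 1.00000 + 1.17800 + 0.69384 + 0.27245 + 0.08024 + 0.01890 + 0.003711 + 0.0006246 + 0.00009197 = 3.247858
B = 0.00009197/3.247858 = 0.00002832

Final: 0.00002832


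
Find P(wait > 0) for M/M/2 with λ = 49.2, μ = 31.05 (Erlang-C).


a = λ/μ = 1.5845; ρ = a/2 = 0.7923
P₀ = 0.115903 (from M/M/c formula)
C(c,a) = [a^c/(c!(1−ρ))]·P₀ = [2.51077/(2·0.2077)]·0.115903
= 6.04337·0.115903 = 0.700444

Final: 0.700444


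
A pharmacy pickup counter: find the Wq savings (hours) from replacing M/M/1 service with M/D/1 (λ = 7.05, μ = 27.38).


ρ = 7.05/27.38 = 0.2575
Wq(M/M/1) = ρ/(μ−λ) = 0.2575/20.33 = 0.01267 hr
Wq(M/D/1) = ρ/(2(μ−λ)) = 0.006333 hr
Savings = 0.01267 − 0.006333 = 0.006333 hr

Final: 0.006333 hr


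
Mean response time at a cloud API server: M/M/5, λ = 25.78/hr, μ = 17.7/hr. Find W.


a = 1.4565; ρ = 0.2913; P₀ = 0.232735
Lq = P₀·a^c·ρ/(c!(1−ρ)²) = 0.007373
Wq = Lq/λ = 0.007373/25.78 = 0.0002860 hr
W = Wq + 1/μ = 0.0002860 + 0.05650 = 0.05678 hr

Final: 0.05678 hr


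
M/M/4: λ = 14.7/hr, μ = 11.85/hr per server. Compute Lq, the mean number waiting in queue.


a = λ/μ = 1.2405; ρ = a/4 = 0.3101
P₀ = 0.288091
Lq = P₀·a^c·ρ / (c!·(1−ρ)²) = 0.288091·2.36808·0.3101/(24·0.47593)
= 0.01852

Final: 0.01852


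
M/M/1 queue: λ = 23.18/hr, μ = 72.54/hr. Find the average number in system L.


ρ = λ/μ = 23.18/72.54 = 0.3195
L = ρ/(1−ρ) = 0.3195/(1 − 0.3195) = 0.3195/0.6805 = 0.4696

Final: 0.4696


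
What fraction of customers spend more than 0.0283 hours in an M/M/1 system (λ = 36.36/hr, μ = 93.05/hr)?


W ~ Exponential(μ−λ) for M/M/1.
μ − λ = 93.05 − 36.36 = 56.6900
P(W > t) = e^{−(μ−λ)t} = e^{−1.6043} = 0.201025

Final: 0.201025


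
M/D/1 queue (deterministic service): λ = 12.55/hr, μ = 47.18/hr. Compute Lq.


ρ = 12.55/47.18 = 0.2660
M/D/1: Lq = ρ²/(2(1−ρ)) = 0.07076/(2·0.7340) = 0.04820

Final: 0.04820


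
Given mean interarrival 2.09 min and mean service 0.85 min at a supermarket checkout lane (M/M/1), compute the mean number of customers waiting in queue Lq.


λ = 60/2.09 = 28.7081 /hr
μ = 60/0.85 = 70.5882 /hr
ρ = λ/μ = 28.7081/70.5882 = 0.4067
Lq = ρ²/(1−ρ) = 0.1654/0.5933 = 0.2788

Final: 0.2788
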